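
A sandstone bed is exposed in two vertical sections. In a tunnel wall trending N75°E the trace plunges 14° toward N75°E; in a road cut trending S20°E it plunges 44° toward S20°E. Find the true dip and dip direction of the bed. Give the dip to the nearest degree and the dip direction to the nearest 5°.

The two traces are lines in the plane: v₁ = (sin 75°·cos 14°, cos 75°·cos 14°, −sin 14°), v₂ = (sin 160°·cos 44°, cos 160°·cos 44°, −sin 44°).
Cross product v₁ × v₂ gives the pole to the plane: n ∝ (0.338, -0.592, 0.695).
tan δ = √(n_x²+n_y²)/n_z = 0.681/0.695, so δ = 44.4°.
Dip direction = atan2(0.338, -0.592) = 150° (azimuth of n's horizontal projection).

true dip 44°, dip direction 150°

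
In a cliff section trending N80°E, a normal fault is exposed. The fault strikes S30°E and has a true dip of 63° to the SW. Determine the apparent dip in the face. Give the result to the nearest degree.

62°

Angle between strike (S30°E) and section (N80°E): β = 70°.
tan(apparent dip) = tan 63° · sin 70° = 1.8443
α = arctan(1.8443) = 61.53°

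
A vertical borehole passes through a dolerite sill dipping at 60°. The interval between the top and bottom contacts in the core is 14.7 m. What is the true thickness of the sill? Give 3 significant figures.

7.35 m

True thickness t = h · cos(dip) = 14.7 × cos 60°
t = 14.7 × 0.5000 = 7.350 m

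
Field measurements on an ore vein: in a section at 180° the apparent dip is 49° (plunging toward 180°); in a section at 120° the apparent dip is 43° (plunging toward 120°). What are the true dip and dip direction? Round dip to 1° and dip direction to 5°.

true dip 51°, dip direction 160°

The two traces are lines in the plane: v₁ = (sin 180°·cos 49°, cos 180°·cos 49°, −sin 49°), v₂ = (sin 120°·cos 43°, cos 120°·cos 43°, −sin 43°).
n = v₁ × v₂ = (0.171, -0.478, 0.416) (taken with n_z > 0).
True dip = arccos(n_z / |n|) = arccos(0.6333) = 50.7°.
Dip direction = azimuth of (n_x, n_y) = atan2(0.171, -0.478) = 160°.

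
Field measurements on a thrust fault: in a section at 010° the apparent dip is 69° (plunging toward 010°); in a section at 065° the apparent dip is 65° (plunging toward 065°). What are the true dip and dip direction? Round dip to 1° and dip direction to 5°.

Each apparent-dip line lies in the plane. As unit vectors (x east, y north, z up), v₁ plunges 69°→010° and v₂ plunges 65°→065°.
The plane normal is n = v₁ × v₂ ∝ (0.153, 0.301, 0.124).
Dip δ = arctan(|n_h|/n_z) = arctan(0.338/0.124) = 69.8°.
Dip direction = azimuth of (n_x, n_y) = atan2(0.153, 0.301) = 27°.

true dip 70°, dip direction 025°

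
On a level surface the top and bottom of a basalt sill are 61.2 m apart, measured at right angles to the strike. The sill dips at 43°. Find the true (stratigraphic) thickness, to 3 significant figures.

41.7 m

True thickness t = w · sin(dip) = 61.2 × sin 43°
t = 61.2 × 0.6820 = 41.738 m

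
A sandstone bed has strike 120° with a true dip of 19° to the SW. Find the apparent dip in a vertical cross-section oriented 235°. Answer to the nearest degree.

The strike is 120° and the section trends 235°; the acute angle between them is β = 65°.
tan α = tan 19° × sin 65° = 0.3443 × 0.9063 = 0.3121
α = arctan(0.3121) = 17.33°

17°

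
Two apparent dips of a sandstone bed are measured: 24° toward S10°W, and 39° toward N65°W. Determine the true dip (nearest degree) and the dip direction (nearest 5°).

true dip 47°, dip direction 255°

The two traces are lines in the plane: v₁ = (sin 190°·cos 24°, cos 190°·cos 24°, −sin 24°), v₂ = (sin 295°·cos 39°, cos 295°·cos 39°, −sin 39°).
Cross product v₁ × v₂ gives the pole to the plane: n ∝ (-0.700, -0.187, 0.686).
True dip = arccos(n_z / |n|) = arccos(0.6876) = 46.6°.
The horizontal component of n points toward azimuth atan2(n_x, n_y) = 255°, the dip direction.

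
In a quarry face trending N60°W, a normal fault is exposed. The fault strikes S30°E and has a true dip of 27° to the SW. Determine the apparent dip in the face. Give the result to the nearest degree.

14°

The section lies 30° from the strike.
tan(apparent dip) = tan 27° · sin 30° = 0.2548
α = arctan(0.2548) = 14.29°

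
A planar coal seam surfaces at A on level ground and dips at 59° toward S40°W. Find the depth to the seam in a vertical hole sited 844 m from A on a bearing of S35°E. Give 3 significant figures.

The hole lies 75° from the dip direction, so the down-dip offset is 844 × cos 75° = 218.44 m.
Depth = down-dip offset × tan(dip) = 218.44 × tan 59° = 218.44 × 1.6643
Depth = 363.55 m

364 m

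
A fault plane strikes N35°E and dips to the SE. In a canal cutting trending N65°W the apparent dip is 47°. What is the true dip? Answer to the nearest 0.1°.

β = acute angle between strike N35°E and section N65°W = 80°.
tan(true dip) = tan 47° / sin 80° = 1.0889
δ = arctan(1.0889) = 47.44°

47.4°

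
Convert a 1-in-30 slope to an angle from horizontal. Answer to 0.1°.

tan θ = 1/30 = 0.0333
θ = arctan(0.0333) = 1.91°

1.9°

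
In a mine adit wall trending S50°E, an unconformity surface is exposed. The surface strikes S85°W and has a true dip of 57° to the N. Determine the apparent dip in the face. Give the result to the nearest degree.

The section lies 45° from the strike.
tan α = tan 57° × sin 45° = 1.5399 × 0.7071 = 1.0888
apparent dip = arctan 1.0888 = 47.44°

47°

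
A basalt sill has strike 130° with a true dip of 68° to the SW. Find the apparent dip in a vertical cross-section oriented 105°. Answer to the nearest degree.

Angle between strike (130°) and section (105°): β = 25°.
tan α = tan 68° × sin 25° = 2.4751 × 0.4226 = 1.0460
apparent dip = arctan 1.0460 = 46.29°

46°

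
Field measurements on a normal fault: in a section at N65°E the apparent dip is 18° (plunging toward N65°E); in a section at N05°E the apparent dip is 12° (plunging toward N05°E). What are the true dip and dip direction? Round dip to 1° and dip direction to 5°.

true dip 18°, dip direction 055°

Each apparent-dip line lies in the plane. As unit vectors (x east, y north, z up), v₁ plunges 18°→N65°E and v₂ plunges 12°→N05°E.
The plane normal is n = v₁ × v₂ ∝ (0.218, 0.153, 0.806).
tan δ = √(n_x²+n_y²)/n_z = 0.266/0.806, so δ = 18.3°.
The horizontal component of n points toward azimuth atan2(n_x, n_y) = 55°, the dip direction.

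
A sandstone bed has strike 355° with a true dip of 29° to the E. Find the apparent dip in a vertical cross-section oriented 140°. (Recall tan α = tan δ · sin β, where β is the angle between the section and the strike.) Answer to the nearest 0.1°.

The strike is 355° and the section trends 140°; the acute angle between them is β = 35°.
tan(apparent dip) = tan 29° · sin 35° = 0.3179
α = arctan(0.3179) = 17.64°

17.6°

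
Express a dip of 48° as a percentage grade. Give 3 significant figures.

grade % = 100 × tan 48° = 100 × 1.1106

111%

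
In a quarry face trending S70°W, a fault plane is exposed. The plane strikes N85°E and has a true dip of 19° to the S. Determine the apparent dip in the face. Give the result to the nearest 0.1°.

The section lies 15° from the strike.
tan α = tan 19° × sin 15° = 0.3443 × 0.2588 = 0.0891
α = arctan(0.0891) = 5.09°

5.1°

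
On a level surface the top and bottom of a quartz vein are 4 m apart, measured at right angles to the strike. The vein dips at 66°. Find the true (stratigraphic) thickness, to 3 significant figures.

3.65 m

True thickness t = w · sin(dip) = 4 × sin 66°
t = 4 × 0.9135 = 3.654 m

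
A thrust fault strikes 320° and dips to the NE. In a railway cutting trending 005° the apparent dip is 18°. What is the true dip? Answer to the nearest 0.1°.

β = acute angle between strike 320° and section 005° = 45°.
tan δ = tan α / sin β = tan 18° / sin 45° = 0.3249 / 0.7071 = 0.4595
true dip = arctan 0.4595 = 24.68°

24.7°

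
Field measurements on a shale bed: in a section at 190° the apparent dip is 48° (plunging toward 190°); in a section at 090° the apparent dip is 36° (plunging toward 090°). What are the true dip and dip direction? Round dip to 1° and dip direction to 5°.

true dip 55°, dip direction 150°

Represent each trace as a vector plunging at its apparent dip toward its trend (east-north-up frame): v₁ = (-0.116, -0.659, -0.743), v₂ = (0.809, 0.000, -0.588).
n = v₁ × v₂ = (0.387, -0.670, 0.533) (taken with n_z > 0).
tan δ = √(n_x²+n_y²)/n_z = 0.773/0.533, so δ = 55.4°.
The horizontal component of n points toward azimuth atan2(n_x, n_y) = 150°, the dip direction.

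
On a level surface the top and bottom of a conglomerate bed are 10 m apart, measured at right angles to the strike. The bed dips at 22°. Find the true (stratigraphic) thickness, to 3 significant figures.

True thickness t = w · sin(dip) = 10 × sin 22°
t = 10 × 0.3746 = 3.746 m

3.75 m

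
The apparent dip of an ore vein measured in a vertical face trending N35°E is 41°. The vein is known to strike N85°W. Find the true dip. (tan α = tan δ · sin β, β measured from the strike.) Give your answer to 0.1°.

The section is 60° from the strike.
tan δ = tan α / sin β = tan 41° / sin 60° = 0.8693 / 0.8660 = 1.0038
true dip = arctan 1.0038 = 45.11°

45.1°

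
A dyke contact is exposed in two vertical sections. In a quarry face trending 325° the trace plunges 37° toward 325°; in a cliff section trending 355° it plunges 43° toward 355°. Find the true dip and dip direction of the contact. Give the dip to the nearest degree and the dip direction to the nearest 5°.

Represent each trace as a vector plunging at its apparent dip toward its trend (east-north-up frame): v₁ = (-0.458, 0.654, -0.602), v₂ = (-0.064, 0.729, -0.682).
Cross product v₁ × v₂ gives the pole to the plane: n ∝ (0.008, 0.274, 0.292).
tan δ = √(n_x²+n_y²)/n_z = 0.274/0.292, so δ = 43.2°.
Dip direction = azimuth of (n_x, n_y) = atan2(0.008, 0.274) = 2°.

true dip 43°, dip direction 000°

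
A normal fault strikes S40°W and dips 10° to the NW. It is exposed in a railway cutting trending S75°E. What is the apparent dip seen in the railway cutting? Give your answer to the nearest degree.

Angle between strike (S40°W) and section (S75°E): β = 65°.
tan α = tan 10° × sin 65° = 0.1763 × 0.9063 = 0.1598
apparent dip = arctan 0.1598 = 9.08°

9°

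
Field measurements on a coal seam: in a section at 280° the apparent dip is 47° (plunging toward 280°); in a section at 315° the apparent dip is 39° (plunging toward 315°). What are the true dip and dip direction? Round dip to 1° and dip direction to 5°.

The two traces are lines in the plane: v₁ = (sin 280°·cos 47°, cos 280°·cos 47°, −sin 47°), v₂ = (sin 315°·cos 39°, cos 315°·cos 39°, −sin 39°).
n = v₁ × v₂ = (-0.327, 0.021, 0.304) (taken with n_z > 0).
True dip = arccos(n_z / |n|) = arccos(0.6797) = 47.2°.
The horizontal component of n points toward azimuth atan2(n_x, n_y) = 274°, the dip direction.

true dip 47°, dip direction 275°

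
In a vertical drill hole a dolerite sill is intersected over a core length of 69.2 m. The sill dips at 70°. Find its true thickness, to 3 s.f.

True thickness t = h · cos(dip) = 69.2 × cos 70°
t = 69.2 × 0.3420 = 23.668 m

23.7 m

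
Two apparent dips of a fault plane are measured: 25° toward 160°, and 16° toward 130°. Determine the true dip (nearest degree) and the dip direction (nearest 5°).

Represent each trace as a vector plunging at its apparent dip toward its trend (east-north-up frame): v₁ = (0.310, -0.852, -0.423), v₂ = (0.736, -0.618, -0.276).
Cross product v₁ × v₂ gives the pole to the plane: n ∝ (-0.026, -0.226, 0.436).
Dip δ = arctan(|n_h|/n_z) = arctan(0.227/0.436) = 27.6°.
The horizontal component of n points toward azimuth atan2(n_x, n_y) = 187°, the dip direction.

true dip 28°, dip direction 185°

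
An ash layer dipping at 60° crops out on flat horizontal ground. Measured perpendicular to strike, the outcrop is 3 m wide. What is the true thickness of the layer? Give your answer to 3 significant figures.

True thickness t = w · sin(dip) = 3 × sin 60°
t = 3 × 0.8660 = 2.598 m

2.60 m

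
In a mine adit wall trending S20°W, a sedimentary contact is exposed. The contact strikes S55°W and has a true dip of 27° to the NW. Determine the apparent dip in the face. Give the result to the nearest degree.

Angle between strike (S55°W) and section (S20°W): β = 35°.
tan(apparent dip) = tan 27° · sin 35° = 0.2923
apparent dip = arctan 0.2923 = 16.29°

16°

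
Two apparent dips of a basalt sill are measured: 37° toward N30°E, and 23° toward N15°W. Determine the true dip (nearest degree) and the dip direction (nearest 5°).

true dip 38°, dip direction 040°

The two traces are lines in the plane: v₁ = (sin 30°·cos 37°, cos 30°·cos 37°, −sin 37°), v₂ = (sin 345°·cos 23°, cos 345°·cos 23°, −sin 23°).
Cross product v₁ × v₂ gives the pole to the plane: n ∝ (0.265, 0.299, 0.520).
tan δ = √(n_x²+n_y²)/n_z = 0.400/0.520, so δ = 37.6°.
Dip direction = atan2(0.265, 0.299) = 41° (azimuth of n's horizontal projection).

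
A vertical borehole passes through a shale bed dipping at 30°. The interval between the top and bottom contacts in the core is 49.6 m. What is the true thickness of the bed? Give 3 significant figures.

43.0 m

True thickness t = h · cos(dip) = 49.6 × cos 30°
t = 49.6 × 0.8660 = 42.955 m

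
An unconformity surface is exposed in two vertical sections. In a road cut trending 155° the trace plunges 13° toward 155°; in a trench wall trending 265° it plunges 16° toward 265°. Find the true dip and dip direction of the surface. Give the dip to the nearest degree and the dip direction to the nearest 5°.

true dip 24°, dip direction 215°

Represent each trace as a vector plunging at its apparent dip toward its trend (east-north-up frame): v₁ = (0.412, -0.883, -0.225), v₂ = (-0.958, -0.084, -0.276).
Cross product v₁ × v₂ gives the pole to the plane: n ∝ (-0.225, -0.329, 0.880).
Dip δ = arctan(|n_h|/n_z) = arctan(0.398/0.880) = 24.3°.
The horizontal component of n points toward azimuth atan2(n_x, n_y) = 214°, the dip direction.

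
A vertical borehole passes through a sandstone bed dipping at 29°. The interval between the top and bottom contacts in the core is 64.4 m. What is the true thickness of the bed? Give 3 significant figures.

56.3 m

True thickness t = h · cos(dip) = 64.4 × cos 29°
t = 64.4 × 0.8746 = 56.326 m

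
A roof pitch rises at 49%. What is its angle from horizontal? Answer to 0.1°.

26.1°

tan θ = 49/100 = 0.4900
θ = arctan(0.4900) = 26.10°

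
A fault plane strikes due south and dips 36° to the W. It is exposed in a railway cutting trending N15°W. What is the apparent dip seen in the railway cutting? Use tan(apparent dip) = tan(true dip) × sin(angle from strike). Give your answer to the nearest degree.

The section lies 15° from the strike.
tan(apparent dip) = tan 36° · sin 15° = 0.1880
apparent dip = arctan 0.1880 = 10.65°

11°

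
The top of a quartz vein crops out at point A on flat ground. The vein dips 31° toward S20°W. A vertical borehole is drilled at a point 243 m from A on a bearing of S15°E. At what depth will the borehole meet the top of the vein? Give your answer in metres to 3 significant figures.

The hole lies 35° from the dip direction, so the down-dip offset is 243 × cos 35° = 199.05 m.
Depth = down-dip offset × tan(dip) = 199.05 × tan 31° = 199.05 × 0.6009
Depth = 119.60 m

120 m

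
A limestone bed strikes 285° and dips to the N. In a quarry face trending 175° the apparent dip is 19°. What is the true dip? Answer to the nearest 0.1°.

β = acute angle between strike 285° and section 175° = 70°.
tan(true dip) = tan 19° / sin 70° = 0.3664
δ = arctan(0.3664) = 20.12°

20.1°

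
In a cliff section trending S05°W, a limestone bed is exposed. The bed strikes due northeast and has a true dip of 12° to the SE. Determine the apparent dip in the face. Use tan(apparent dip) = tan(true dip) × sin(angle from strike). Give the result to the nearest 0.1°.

Angle between strike (due northeast) and section (S05°W): β = 40°.
tan α = tan 12° × sin 40° = 0.2126 × 0.6428 = 0.1366
α = arctan(0.1366) = 7.78°

7.8°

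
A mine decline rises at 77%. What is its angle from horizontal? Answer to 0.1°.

37.6°

tan θ = 77/100 = 0.7700
θ = arctan(0.7700) = 37.60°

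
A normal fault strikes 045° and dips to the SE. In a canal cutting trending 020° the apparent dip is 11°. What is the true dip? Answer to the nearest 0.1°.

β = acute angle between strike 045° and section 020° = 25°.
tan δ = tan α / sin β = tan 11° / sin 25° = 0.1944 / 0.4226 = 0.4599
true dip = arctan 0.4599 = 24.70°

24.7°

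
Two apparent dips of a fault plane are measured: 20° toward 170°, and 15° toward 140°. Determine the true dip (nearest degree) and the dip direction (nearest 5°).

Each apparent-dip line lies in the plane. As unit vectors (x east, y north, z up), v₁ plunges 20°→170° and v₂ plunges 15°→140°.
The plane normal is n = v₁ × v₂ ∝ (-0.014, -0.170, 0.454).
Dip δ = arctan(|n_h|/n_z) = arctan(0.171/0.454) = 20.6°.
Dip direction = azimuth of (n_x, n_y) = atan2(-0.014, -0.170) = 185°.

true dip 21°, dip direction 185°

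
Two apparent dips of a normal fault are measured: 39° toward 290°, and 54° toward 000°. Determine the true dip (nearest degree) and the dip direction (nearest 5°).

Represent each trace as a vector plunging at its apparent dip toward its trend (east-north-up frame): v₁ = (-0.730, 0.266, -0.629), v₂ = (0.000, 0.588, -0.809).
Cross product v₁ × v₂ gives the pole to the plane: n ∝ (-0.155, 0.591, 0.429).
tan δ = √(n_x²+n_y²)/n_z = 0.611/0.429, so δ = 54.9°.
Dip direction = azimuth of (n_x, n_y) = atan2(-0.155, 0.591) = 345°.

true dip 55°, dip direction 345°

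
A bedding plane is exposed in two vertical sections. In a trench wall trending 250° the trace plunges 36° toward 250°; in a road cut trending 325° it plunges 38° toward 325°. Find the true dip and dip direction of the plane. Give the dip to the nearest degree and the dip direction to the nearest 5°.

Each apparent-dip line lies in the plane. As unit vectors (x east, y north, z up), v₁ plunges 36°→250° and v₂ plunges 38°→325°.
The plane normal is n = v₁ × v₂ ∝ (-0.550, 0.202, 0.616).
True dip = arccos(n_z / |n|) = arccos(0.7245) = 43.6°.
Dip direction = azimuth of (n_x, n_y) = atan2(-0.550, 0.202) = 290°.

true dip 44°, dip direction 290°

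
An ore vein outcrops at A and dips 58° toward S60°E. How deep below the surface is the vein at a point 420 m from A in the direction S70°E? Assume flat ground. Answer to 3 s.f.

The hole lies 10° from the dip direction, so the down-dip offset is 420 × cos 10° = 413.62 m.
Depth = down-dip offset × tan(dip) = 413.62 × tan 58° = 413.62 × 1.6003
Depth = 661.93 m

662 m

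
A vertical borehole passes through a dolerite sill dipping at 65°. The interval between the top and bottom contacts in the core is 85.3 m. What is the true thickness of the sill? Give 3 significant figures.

True thickness t = h · cos(dip) = 85.3 × cos 65°
t = 85.3 × 0.4226 = 36.049 m

36.0 m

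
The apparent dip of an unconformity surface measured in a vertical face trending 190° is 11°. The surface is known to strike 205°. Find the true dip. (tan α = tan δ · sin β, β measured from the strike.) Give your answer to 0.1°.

β = acute angle between strike 205° and section 190° = 15°.
tan(true dip) = tan 11° / sin 15° = 0.7510
true dip = arctan 0.7510 = 36.91°

36.9°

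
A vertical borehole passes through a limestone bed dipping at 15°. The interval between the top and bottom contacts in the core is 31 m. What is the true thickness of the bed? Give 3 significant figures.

29.9 m

True thickness t = h · cos(dip) = 31 × cos 15°
t = 31 × 0.9659 = 29.944 m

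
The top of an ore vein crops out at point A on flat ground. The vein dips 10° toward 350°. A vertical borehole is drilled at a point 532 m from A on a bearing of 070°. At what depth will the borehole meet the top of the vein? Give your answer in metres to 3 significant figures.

16.3 m

The hole lies 80° from the dip direction, so the down-dip offset is 532 × cos 80° = 92.38 m.
Depth = down-dip offset × tan(dip) = 92.38 × tan 10° = 92.38 × 0.1763
Depth = 16.29 m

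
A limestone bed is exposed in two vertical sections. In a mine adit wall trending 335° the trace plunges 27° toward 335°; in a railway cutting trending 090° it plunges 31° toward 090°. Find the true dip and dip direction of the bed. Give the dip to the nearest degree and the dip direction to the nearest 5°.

true dip 46°, dip direction 035°

Represent each trace as a vector plunging at its apparent dip toward its trend (east-north-up frame): v₁ = (-0.377, 0.808, -0.454), v₂ = (0.857, 0.000, -0.515).
The plane normal is n = v₁ × v₂ ∝ (0.416, 0.583, 0.692).
tan δ = √(n_x²+n_y²)/n_z = 0.716/0.692, so δ = 46.0°.
Dip direction = atan2(0.416, 0.583) = 35° (azimuth of n's horizontal projection).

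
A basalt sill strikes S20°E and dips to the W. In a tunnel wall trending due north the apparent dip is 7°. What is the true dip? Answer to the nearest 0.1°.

19.7°

β = acute angle between strike S20°E and section due north = 20°.
tan(true dip) = tan 7° / sin 20° = 0.3590
true dip = arctan 0.3590 = 19.75°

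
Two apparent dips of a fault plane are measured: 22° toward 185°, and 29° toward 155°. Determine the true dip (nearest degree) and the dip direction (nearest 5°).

true dip 30°, dip direction 140°

Each apparent-dip line lies in the plane. As unit vectors (x east, y north, z up), v₁ plunges 22°→185° and v₂ plunges 29°→155°.
Cross product v₁ × v₂ gives the pole to the plane: n ∝ (0.151, -0.178, 0.405).
tan δ = √(n_x²+n_y²)/n_z = 0.233/0.405, so δ = 29.9°.
Dip direction = azimuth of (n_x, n_y) = atan2(0.151, -0.178) = 140°.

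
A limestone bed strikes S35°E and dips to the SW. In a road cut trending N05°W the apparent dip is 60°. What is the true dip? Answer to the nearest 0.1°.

The section is 30° from the strike.
tan δ = tan α / sin β = tan 60° / sin 30° = 1.7321 / 0.5000 = 3.4641
true dip = arctan 3.4641 = 73.90°

73.9°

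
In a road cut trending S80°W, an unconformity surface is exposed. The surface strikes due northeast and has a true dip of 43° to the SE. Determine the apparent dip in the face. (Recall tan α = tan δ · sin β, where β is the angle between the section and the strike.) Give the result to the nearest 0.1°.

28.1°

The strike is due northeast and the section trends S80°W; the acute angle between them is β = 35°.
tan α = tan 43° × sin 35° = 0.9325 × 0.5736 = 0.5349
α = arctan(0.5349) = 28.14°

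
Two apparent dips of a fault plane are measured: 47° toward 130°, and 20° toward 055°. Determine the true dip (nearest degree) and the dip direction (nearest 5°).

true dip 47°, dip direction 125°

Represent each trace as a vector plunging at its apparent dip toward its trend (east-north-up frame): v₁ = (0.522, -0.438, -0.731), v₂ = (0.770, 0.539, -0.342).
Cross product v₁ × v₂ gives the pole to the plane: n ∝ (0.544, -0.384, 0.619).
tan δ = √(n_x²+n_y²)/n_z = 0.666/0.619, so δ = 47.1°.
Dip direction = atan2(0.544, -0.384) = 125° (azimuth of n's horizontal projection).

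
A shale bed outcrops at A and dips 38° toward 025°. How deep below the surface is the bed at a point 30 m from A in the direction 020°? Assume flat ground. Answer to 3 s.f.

The hole lies 5° from the dip direction, so the down-dip offset is 30 × cos 5° = 29.89 m.
Depth = down-dip offset × tan(dip) = 29.89 × tan 38° = 29.89 × 0.7813
Depth = 23.35 m

23.3 m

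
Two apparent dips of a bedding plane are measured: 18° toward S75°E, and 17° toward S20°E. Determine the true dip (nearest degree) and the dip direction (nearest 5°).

Each apparent-dip line lies in the plane. As unit vectors (x east, y north, z up), v₁ plunges 18°→S75°E and v₂ plunges 17°→S20°E.
Cross product v₁ × v₂ gives the pole to the plane: n ∝ (0.206, -0.168, 0.745).
True dip = arccos(n_z / |n|) = arccos(0.9421) = 19.6°.
Dip direction = atan2(0.206, -0.168) = 129° (azimuth of n's horizontal projection).

true dip 20°, dip direction 130°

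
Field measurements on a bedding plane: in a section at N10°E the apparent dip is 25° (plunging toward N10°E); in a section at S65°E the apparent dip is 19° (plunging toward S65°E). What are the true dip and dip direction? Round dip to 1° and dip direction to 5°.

true dip 34°, dip direction 055°

Represent each trace as a vector plunging at its apparent dip toward its trend (east-north-up frame): v₁ = (0.157, 0.893, -0.423), v₂ = (0.857, -0.400, -0.326).
n = v₁ × v₂ = (0.459, 0.311, 0.828) (taken with n_z > 0).
Dip δ = arctan(|n_h|/n_z) = arctan(0.555/0.828) = 33.8°.
Dip direction = atan2(0.459, 0.311) = 56° (azimuth of n's horizontal projection).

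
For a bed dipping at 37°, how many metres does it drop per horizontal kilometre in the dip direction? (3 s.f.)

drop per km = 1000 × tan 37° = 1000 × 0.7536

754 m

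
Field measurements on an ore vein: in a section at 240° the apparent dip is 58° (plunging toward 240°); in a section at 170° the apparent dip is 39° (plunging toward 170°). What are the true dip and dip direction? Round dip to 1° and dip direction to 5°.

true dip 58°, dip direction 230°

Represent each trace as a vector plunging at its apparent dip toward its trend (east-north-up frame): v₁ = (-0.459, -0.265, -0.848), v₂ = (0.135, -0.765, -0.629).
The plane normal is n = v₁ × v₂ ∝ (-0.482, -0.403, 0.387).
True dip = arccos(n_z / |n|) = arccos(0.5242) = 58.4°.
Dip direction = azimuth of (n_x, n_y) = atan2(-0.482, -0.403) = 230°.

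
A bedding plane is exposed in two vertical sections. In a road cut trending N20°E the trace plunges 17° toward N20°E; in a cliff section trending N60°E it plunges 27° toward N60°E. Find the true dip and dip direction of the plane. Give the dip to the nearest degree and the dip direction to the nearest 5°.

true dip 28°, dip direction 075°

Represent each trace as a vector plunging at its apparent dip toward its trend (east-north-up frame): v₁ = (0.327, 0.899, -0.292), v₂ = (0.772, 0.446, -0.454).
n = v₁ × v₂ = (0.278, 0.077, 0.548) (taken with n_z > 0).
True dip = arccos(n_z / |n|) = arccos(0.8849) = 27.8°.
Dip direction = azimuth of (n_x, n_y) = atan2(0.278, 0.077) = 74°.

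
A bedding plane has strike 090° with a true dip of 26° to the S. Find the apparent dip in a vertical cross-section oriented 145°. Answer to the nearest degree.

Angle between strike (090°) and section (145°): β = 55°.
tan(apparent dip) = tan 26° · sin 55° = 0.3995
apparent dip = arctan 0.3995 = 21.78°

22°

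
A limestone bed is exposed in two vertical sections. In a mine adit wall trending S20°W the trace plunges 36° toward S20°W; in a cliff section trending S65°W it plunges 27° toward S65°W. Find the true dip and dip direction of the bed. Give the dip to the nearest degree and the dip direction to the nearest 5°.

The two traces are lines in the plane: v₁ = (sin 200°·cos 36°, cos 200°·cos 36°, −sin 36°), v₂ = (sin 245°·cos 27°, cos 245°·cos 27°, −sin 27°).
Cross product v₁ × v₂ gives the pole to the plane: n ∝ (-0.124, -0.349, 0.510).
Dip δ = arctan(|n_h|/n_z) = arctan(0.370/0.510) = 36.0°.
Dip direction = azimuth of (n_x, n_y) = atan2(-0.124, -0.349) = 200°.

true dip 36°, dip direction 200°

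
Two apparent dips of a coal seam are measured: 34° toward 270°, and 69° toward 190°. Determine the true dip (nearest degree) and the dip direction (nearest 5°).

Represent each trace as a vector plunging at its apparent dip toward its trend (east-north-up frame): v₁ = (-0.829, -0.000, -0.559), v₂ = (-0.062, -0.353, -0.934).
Cross product v₁ × v₂ gives the pole to the plane: n ∝ (-0.197, -0.739, 0.293).
tan δ = √(n_x²+n_y²)/n_z = 0.765/0.293, so δ = 69.1°.
Dip direction = azimuth of (n_x, n_y) = atan2(-0.197, -0.739) = 195°.

true dip 69°, dip direction 195°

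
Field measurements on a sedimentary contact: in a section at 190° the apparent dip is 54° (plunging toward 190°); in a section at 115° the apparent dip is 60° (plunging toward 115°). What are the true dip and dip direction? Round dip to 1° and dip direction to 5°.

true dip 63°, dip direction 145°

Each apparent-dip line lies in the plane. As unit vectors (x east, y north, z up), v₁ plunges 54°→190° and v₂ plunges 60°→115°.
n = v₁ × v₂ = (0.330, -0.455, 0.284) (taken with n_z > 0).
True dip = arccos(n_z / |n|) = arccos(0.4507) = 63.2°.
The horizontal component of n points toward azimuth atan2(n_x, n_y) = 144°, the dip direction.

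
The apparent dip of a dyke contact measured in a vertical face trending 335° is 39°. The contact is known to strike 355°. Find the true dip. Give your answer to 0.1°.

β = acute angle between strike 355° and section 335° = 20°.
tan δ = tan α / sin β = tan 39° / sin 20° = 0.8098 / 0.3420 = 2.3677
true dip = arctan 2.3677 = 67.10°

67.1°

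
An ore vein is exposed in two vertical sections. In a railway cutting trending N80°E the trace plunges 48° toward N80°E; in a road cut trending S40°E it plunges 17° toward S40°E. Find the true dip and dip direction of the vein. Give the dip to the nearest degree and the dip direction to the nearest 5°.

true dip 49°, dip direction 065°

The two traces are lines in the plane: v₁ = (sin 80°·cos 48°, cos 80°·cos 48°, −sin 48°), v₂ = (sin 140°·cos 17°, cos 140°·cos 17°, −sin 17°).
Cross product v₁ × v₂ gives the pole to the plane: n ∝ (0.578, 0.264, 0.554).
Dip δ = arctan(|n_h|/n_z) = arctan(0.636/0.554) = 48.9°.
Dip direction = atan2(0.578, 0.264) = 65° (azimuth of n's horizontal projection).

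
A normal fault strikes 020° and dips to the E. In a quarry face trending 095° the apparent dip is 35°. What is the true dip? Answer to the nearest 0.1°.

35.9°

The section is 75° from the strike.
tan(true dip) = tan 35° / sin 75° = 0.7249
δ = arctan(0.7249) = 35.94°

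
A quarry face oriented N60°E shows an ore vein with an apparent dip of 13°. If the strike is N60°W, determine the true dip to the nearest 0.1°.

14.9°

The section is 60° from the strike.
tan(true dip) = tan 13° / sin 60° = 0.2666
true dip = arctan 0.2666 = 14.93°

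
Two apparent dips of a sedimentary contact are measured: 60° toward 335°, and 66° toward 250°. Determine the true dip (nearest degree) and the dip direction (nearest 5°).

Each apparent-dip line lies in the plane. As unit vectors (x east, y north, z up), v₁ plunges 60°→335° and v₂ plunges 66°→250°.
The plane normal is n = v₁ × v₂ ∝ (-0.534, 0.138, 0.203).
tan δ = √(n_x²+n_y²)/n_z = 0.552/0.203, so δ = 69.8°.
The horizontal component of n points toward azimuth atan2(n_x, n_y) = 284°, the dip direction.

true dip 70°, dip direction 285°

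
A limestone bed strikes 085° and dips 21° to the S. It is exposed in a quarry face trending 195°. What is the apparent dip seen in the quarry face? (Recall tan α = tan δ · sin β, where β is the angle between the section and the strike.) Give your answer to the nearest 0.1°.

19.8°

The strike is 085° and the section trends 195°; the acute angle between them is β = 70°.
tan α = tan 21° × sin 70° = 0.3839 × 0.9397 = 0.3607
apparent dip = arctan 0.3607 = 19.84°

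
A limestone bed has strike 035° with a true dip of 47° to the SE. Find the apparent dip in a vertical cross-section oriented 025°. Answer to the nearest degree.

The section lies 10° from the strike.
tan(apparent dip) = tan 47° · sin 10° = 0.1862
apparent dip = arctan 0.1862 = 10.55°

11°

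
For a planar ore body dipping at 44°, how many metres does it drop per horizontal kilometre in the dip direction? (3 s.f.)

966 m

drop per km = 1000 × tan 44° = 1000 × 0.9657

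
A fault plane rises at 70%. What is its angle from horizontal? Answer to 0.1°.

35.0°

tan θ = 70/100 = 0.7000
θ = arctan(0.7000) = 34.99°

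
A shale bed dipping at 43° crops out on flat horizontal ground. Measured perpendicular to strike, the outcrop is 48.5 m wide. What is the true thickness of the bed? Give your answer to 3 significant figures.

33.1 m

True thickness t = w · sin(dip) = 48.5 × sin 43°
t = 48.5 × 0.6820 = 33.077 m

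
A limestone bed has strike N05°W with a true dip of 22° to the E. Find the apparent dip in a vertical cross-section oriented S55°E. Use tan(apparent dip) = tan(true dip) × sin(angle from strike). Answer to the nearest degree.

17°

The section lies 50° from the strike.
tan(apparent dip) = tan 22° · sin 50° = 0.3095
α = arctan(0.3095) = 17.20°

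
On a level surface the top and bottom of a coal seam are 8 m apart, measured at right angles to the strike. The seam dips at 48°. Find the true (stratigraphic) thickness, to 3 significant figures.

True thickness t = w · sin(dip) = 8 × sin 48°
t = 8 × 0.7431 = 5.945 m

5.95 m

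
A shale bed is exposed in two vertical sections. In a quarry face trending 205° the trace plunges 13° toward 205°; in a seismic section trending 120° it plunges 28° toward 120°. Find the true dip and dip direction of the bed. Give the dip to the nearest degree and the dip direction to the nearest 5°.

Represent each trace as a vector plunging at its apparent dip toward its trend (east-north-up frame): v₁ = (-0.412, -0.883, -0.225), v₂ = (0.765, -0.441, -0.469).
The plane normal is n = v₁ × v₂ ∝ (0.315, -0.365, 0.857).
Dip δ = arctan(|n_h|/n_z) = arctan(0.483/0.857) = 29.4°.
The horizontal component of n points toward azimuth atan2(n_x, n_y) = 139°, the dip direction.

true dip 29°, dip direction 140°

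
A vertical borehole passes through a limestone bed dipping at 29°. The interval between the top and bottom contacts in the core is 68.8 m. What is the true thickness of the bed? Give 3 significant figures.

60.2 m

True thickness t = h · cos(dip) = 68.8 × cos 29°
t = 68.8 × 0.8746 = 60.174 m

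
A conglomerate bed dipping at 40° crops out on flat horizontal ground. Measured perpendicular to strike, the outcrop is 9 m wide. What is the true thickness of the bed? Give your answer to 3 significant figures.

True thickness t = w · sin(dip) = 9 × sin 40°
t = 9 × 0.6428 = 5.785 m

5.79 m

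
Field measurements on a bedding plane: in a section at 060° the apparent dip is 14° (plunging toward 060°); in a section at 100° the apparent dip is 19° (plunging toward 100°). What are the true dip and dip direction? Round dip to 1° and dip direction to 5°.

Represent each trace as a vector plunging at its apparent dip toward its trend (east-north-up frame): v₁ = (0.840, 0.485, -0.242), v₂ = (0.931, -0.164, -0.326).
Cross product v₁ × v₂ gives the pole to the plane: n ∝ (0.198, -0.048, 0.590).
Dip δ = arctan(|n_h|/n_z) = arctan(0.203/0.590) = 19.0°.
The horizontal component of n points toward azimuth atan2(n_x, n_y) = 104°, the dip direction.

true dip 19°, dip direction 105°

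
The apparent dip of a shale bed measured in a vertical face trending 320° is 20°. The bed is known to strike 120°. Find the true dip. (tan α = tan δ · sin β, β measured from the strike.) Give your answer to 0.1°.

β = acute angle between strike 120° and section 320° = 20°.
tan(true dip) = tan 20° / sin 20° = 1.0642
true dip = arctan 1.0642 = 46.78°

46.8°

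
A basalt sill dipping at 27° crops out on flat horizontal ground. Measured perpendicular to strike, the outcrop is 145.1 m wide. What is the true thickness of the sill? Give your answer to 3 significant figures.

65.9 m

True thickness t = w · sin(dip) = 145.1 × sin 27°
t = 145.1 × 0.4540 = 65.874 m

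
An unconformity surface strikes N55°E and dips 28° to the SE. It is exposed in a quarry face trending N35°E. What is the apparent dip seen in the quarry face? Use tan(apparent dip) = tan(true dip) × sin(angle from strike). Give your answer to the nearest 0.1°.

10.3°

The strike is N55°E and the section trends N35°E; the acute angle between them is β = 20°.
tan α = tan 28° × sin 20° = 0.5317 × 0.3420 = 0.1819
α = arctan(0.1819) = 10.31°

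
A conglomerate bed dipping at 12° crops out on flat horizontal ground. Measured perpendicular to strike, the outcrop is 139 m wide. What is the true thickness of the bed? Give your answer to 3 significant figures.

28.9 m

True thickness t = w · sin(dip) = 139 × sin 12°
t = 139 × 0.2079 = 28.900 m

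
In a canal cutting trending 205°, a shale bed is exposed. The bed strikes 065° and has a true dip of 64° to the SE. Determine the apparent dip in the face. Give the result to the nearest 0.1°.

52.8°

The section lies 40° from the strike.
tan(apparent dip) = tan 64° · sin 40° = 1.3179
apparent dip = arctan 1.3179 = 52.81°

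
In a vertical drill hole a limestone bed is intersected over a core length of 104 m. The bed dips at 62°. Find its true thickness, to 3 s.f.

48.8 m

True thickness t = h · cos(dip) = 104 × cos 62°
t = 104 × 0.4695 = 48.825 m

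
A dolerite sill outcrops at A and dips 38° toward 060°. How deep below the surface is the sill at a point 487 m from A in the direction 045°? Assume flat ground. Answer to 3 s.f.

368 m

The hole lies 15° from the dip direction, so the down-dip offset is 487 × cos 15° = 470.41 m.
Depth = down-dip offset × tan(dip) = 470.41 × tan 38° = 470.41 × 0.7813
Depth = 367.52 m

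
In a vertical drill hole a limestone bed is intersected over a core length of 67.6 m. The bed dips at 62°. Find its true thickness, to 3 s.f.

31.7 m

True thickness t = h · cos(dip) = 67.6 × cos 62°
t = 67.6 × 0.4695 = 31.736 m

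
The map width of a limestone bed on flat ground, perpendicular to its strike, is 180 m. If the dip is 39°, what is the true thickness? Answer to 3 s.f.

True thickness t = w · sin(dip) = 180 × sin 39°
t = 180 × 0.6293 = 113.278 m

113 m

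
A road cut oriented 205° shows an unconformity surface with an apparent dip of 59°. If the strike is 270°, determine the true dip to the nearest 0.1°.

The section is 65° from the strike.
tan(true dip) = tan 59° / sin 65° = 1.8363
true dip = arctan 1.8363 = 61.43°

61.4°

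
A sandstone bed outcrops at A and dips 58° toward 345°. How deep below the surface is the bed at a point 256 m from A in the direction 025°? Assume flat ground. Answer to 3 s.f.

The hole lies 40° from the dip direction, so the down-dip offset is 256 × cos 40° = 196.11 m.
Depth = down-dip offset × tan(dip) = 196.11 × tan 58° = 196.11 × 1.6003
Depth = 313.84 m

314 m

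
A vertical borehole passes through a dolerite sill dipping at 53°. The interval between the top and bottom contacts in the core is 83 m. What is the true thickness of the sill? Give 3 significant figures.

50.0 m

True thickness t = h · cos(dip) = 83 × cos 53°
t = 83 × 0.6018 = 49.951 m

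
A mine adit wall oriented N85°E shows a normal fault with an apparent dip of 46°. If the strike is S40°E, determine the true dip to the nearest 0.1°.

The section is 55° from the strike.
tan δ = tan α / sin β = tan 46° / sin 55° = 1.0355 / 0.8192 = 1.2641
δ = arctan(1.2641) = 51.65°

51.7°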